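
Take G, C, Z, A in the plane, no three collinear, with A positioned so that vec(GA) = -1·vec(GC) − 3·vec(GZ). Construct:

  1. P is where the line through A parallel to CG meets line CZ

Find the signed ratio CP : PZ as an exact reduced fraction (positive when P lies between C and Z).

CP:PZ = -3/4

Choose coordinates G = (0, 0), C = (1, 0), Z = (0, 1), A = (-1, -3).
1. P is where the line through A parallel to CG meets line CZ ⇒ P = (4, -3)
P = C + t·(Z−C) with t = -3, so CP:PZ = t:(1−t) = -3:4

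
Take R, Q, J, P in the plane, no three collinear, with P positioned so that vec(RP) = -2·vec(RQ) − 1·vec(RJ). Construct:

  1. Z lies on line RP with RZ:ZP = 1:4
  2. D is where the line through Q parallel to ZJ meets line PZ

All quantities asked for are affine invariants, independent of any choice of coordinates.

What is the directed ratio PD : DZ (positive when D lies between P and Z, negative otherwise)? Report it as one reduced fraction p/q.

PD:DZ = -2

Work in coordinates with R = (0, 0), Q = (1, 0), J = (0, 1), P = (-2, -1).
1. Z lies on line RP with RZ:ZP = 1:4 ⇒ Z = (-2/5, -1/5)
2. D is where the line through Q parallel to ZJ meets line PZ ⇒ D = (6/5, 3/5)
D = P + t·(Z−P) with t = 2, so PD:DZ = t:(1−t) = 2:-1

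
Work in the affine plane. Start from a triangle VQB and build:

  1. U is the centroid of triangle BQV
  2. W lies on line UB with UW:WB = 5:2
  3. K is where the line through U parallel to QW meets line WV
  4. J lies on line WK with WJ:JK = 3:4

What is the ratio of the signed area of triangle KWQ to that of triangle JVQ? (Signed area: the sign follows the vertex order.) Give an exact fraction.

[KWQ]:[JVQ] = -35/104

Choose coordinates V = (0, 0), Q = (1, 0), B = (0, 1).
1. U is the centroid of triangle BQV ⇒ U = (1/3, 1/3)
2. W lies on line UB with UW:WB = 5:2 ⇒ W = (2/21, 17/21)
3. K is where the line through U parallel to QW meets line WV ⇒ K = (8/119, 4/7)
4. J lies on line WK with WJ:JK = 3:4 ⇒ J = (208/2499, 104/147)
2·[KWQ] = -5/21, 2·[JVQ] = 104/147
[KWQ]:[JVQ] = -5/21:104/147 = -35/104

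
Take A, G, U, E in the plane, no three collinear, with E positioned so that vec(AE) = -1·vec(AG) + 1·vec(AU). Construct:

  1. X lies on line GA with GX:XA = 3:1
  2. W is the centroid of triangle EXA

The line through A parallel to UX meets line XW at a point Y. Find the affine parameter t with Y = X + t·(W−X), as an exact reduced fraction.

t = 3/5

Assign A = (0, 0), G = (1, 0), U = (0, 1), E = (-1, 1) — the answer is frame-independent, so this choice is without loss of generality.
1. X lies on line GA with GX:XA = 3:1 ⇒ X = (1/4, 0)
2. W is the centroid of triangle EXA ⇒ W = (-1/4, 1/3)
through A parallel to UX: direction (1/4, -1); meets XW at Y = (-1/20, 1/5)
Y = X + t·(W−X) with t = 3/5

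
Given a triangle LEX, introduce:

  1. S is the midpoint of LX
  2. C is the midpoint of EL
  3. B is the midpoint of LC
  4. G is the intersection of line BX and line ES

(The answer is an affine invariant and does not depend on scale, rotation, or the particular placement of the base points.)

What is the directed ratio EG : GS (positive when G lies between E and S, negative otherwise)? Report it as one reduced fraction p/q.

Assign L = (0, 0), E = (1, 0), X = (0, 1) — the answer is frame-independent, so this choice is without loss of generality.
1. S is the midpoint of LX ⇒ S = (0, 1/2)
2. C is the midpoint of EL ⇒ C = (1/2, 0)
3. B is the midpoint of LC ⇒ B = (1/4, 0)
4. G is the intersection of line BX and line ES ⇒ G = (1/7, 3/7)
G = E + t·(S−E) with t = 6/7, so EG:GS = t:(1−t) = 6/7:1/7

EG:GS = 6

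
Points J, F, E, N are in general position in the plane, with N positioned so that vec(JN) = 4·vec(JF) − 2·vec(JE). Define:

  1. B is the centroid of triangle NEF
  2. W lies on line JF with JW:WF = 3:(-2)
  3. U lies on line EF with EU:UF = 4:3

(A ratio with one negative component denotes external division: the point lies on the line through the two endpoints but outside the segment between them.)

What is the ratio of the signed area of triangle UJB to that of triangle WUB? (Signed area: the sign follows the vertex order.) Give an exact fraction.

Work in coordinates with J = (0, 0), F = (1, 0), E = (0, 1), N = (4, -2).
1. B is the centroid of triangle NEF ⇒ B = (5/3, -1/3)
2. W lies on line JF with JW:WF = 3:(-2) ⇒ W = (3, 0)
3. U lies on line EF with EU:UF = 4:3 ⇒ U = (4/7, 3/7)
2·[UJB] = 19/21, 2·[WUB] = 29/21
[UJB]:[WUB] = 19/21:29/21 = 19/29

[UJB]:[WUB] = 19/29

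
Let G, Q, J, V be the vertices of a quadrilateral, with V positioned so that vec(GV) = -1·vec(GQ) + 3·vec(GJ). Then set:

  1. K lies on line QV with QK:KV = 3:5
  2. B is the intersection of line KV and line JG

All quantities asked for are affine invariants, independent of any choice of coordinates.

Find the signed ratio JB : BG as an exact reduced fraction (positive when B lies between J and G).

JB:BG = -1/3

Set G = (0, 0), Q = (1, 0), J = (0, 1), V = (-1, 3); any affine frame gives the same invariant.
1. K lies on line QV with QK:KV = 3:5 ⇒ K = (1/4, 9/8)
2. B is the intersection of line KV and line JG ⇒ B = (0, 3/2)
B = J + t·(G−J) with t = -1/2, so JB:BG = t:(1−t) = -1/2:3/2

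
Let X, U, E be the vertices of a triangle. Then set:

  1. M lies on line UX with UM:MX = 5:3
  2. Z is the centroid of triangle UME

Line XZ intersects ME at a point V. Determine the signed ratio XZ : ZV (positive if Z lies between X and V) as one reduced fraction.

Choose coordinates X = (0, 0), U = (1, 0), E = (0, 1).
1. M lies on line UX with UM:MX = 5:3 ⇒ M = (3/8, 0)
2. Z is the centroid of triangle UME ⇒ Z = (11/24, 1/3)
line XZ meets ME at V = (33/112, 3/14)
Z = X + t·(V−X) with t = 14/9, so XZ:ZV = 14/9:-5/9

XZ:ZV = -14/5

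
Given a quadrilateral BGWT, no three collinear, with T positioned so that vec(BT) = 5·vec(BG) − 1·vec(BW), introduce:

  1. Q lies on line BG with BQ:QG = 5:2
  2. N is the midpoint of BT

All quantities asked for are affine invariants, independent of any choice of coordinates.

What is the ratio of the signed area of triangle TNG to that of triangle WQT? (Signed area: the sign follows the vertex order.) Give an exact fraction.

[TNG]:[WQT] = -7/50

Work in coordinates with B = (0, 0), G = (1, 0), W = (0, 1), T = (5, -1).
1. Q lies on line BG with BQ:QG = 5:2 ⇒ Q = (5/7, 0)
2. N is the midpoint of BT ⇒ N = (5/2, -1/2)
2·[TNG] = -1/2, 2·[WQT] = 25/7
[TNG]:[WQT] = -1/2:25/7 = -7/50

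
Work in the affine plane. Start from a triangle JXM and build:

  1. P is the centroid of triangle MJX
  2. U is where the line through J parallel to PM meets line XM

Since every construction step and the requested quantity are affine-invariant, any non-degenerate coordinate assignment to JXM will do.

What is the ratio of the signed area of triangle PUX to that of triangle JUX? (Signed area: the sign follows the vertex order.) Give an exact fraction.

Assign J = (0, 0), X = (1, 0), M = (0, 1) — the answer is frame-independent, so this choice is without loss of generality.
1. P is the centroid of triangle MJX ⇒ P = (1/3, 1/3)
2. U is where the line through J parallel to PM meets line XM ⇒ U = (-1, 2)
2·[PUX] = -2/3, 2·[JUX] = -2
[PUX]:[JUX] = -2/3:-2 = 1/3

[PUX]:[JUX] = 1/3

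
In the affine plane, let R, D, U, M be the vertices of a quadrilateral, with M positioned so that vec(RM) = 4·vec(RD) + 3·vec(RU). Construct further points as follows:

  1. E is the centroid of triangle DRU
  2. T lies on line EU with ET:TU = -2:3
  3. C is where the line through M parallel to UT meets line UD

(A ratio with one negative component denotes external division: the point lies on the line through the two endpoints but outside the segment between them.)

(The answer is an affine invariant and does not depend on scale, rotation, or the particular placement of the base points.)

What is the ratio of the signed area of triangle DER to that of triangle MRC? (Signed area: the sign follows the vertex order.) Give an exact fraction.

[DER]:[MRC] = 1/198

Work in coordinates with R = (0, 0), D = (1, 0), U = (0, 1), M = (4, 3).
1. E is the centroid of triangle DRU ⇒ E = (1/3, 1/3)
2. T lies on line EU with ET:TU = -2:3 ⇒ T = (1, -1)
3. C is where the line through M parallel to UT meets line UD ⇒ C = (10, -9)
2·[DER] = 1/3, 2·[MRC] = 66
[DER]:[MRC] = 1/3:66 = 1/198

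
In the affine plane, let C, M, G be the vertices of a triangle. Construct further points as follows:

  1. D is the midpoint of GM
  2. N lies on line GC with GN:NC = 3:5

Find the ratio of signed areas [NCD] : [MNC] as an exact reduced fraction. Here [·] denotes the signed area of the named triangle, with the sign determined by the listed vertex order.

[NCD]:[MNC] = 1/2

Work in coordinates with C = (0, 0), M = (1, 0), G = (0, 1).
1. D is the midpoint of GM ⇒ D = (1/2, 1/2)
2. N lies on line GC with GN:NC = 3:5 ⇒ N = (0, 5/8)
2·[NCD] = 5/16, 2·[MNC] = 5/8
[NCD]:[MNC] = 5/16:5/8 = 1/2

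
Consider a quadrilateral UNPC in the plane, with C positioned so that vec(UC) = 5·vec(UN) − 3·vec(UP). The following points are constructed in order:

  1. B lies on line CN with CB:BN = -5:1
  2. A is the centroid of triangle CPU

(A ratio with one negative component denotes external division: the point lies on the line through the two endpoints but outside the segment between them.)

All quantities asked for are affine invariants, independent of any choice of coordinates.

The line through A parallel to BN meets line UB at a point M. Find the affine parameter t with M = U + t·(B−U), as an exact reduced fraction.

t = 7/9

Choose coordinates U = (0, 0), N = (1, 0), P = (0, 1), C = (5, -3).
1. B lies on line CN with CB:BN = -5:1 ⇒ B = (0, 3/4)
2. A is the centroid of triangle CPU ⇒ A = (5/3, -2/3)
through A parallel to BN: direction (1, -3/4); meets UB at M = (0, 7/12)
M = U + t·(B−U) with t = 7/9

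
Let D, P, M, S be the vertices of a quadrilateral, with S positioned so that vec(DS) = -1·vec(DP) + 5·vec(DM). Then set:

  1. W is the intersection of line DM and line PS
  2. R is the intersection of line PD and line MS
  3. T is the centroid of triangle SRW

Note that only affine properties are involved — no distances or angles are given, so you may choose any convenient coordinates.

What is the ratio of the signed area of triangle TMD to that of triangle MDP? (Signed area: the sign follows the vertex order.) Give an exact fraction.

Work in coordinates with D = (0, 0), P = (1, 0), M = (0, 1), S = (-1, 5).
1. W is the intersection of line DM and line PS ⇒ W = (0, 5/2)
2. R is the intersection of line PD and line MS ⇒ R = (1/4, 0)
3. T is the centroid of triangle SRW ⇒ T = (-1/4, 5/2)
2·[TMD] = -1/4, 2·[MDP] = 1
[TMD]:[MDP] = -1/4:1 = -1/4

[TMD]:[MDP] = -1/4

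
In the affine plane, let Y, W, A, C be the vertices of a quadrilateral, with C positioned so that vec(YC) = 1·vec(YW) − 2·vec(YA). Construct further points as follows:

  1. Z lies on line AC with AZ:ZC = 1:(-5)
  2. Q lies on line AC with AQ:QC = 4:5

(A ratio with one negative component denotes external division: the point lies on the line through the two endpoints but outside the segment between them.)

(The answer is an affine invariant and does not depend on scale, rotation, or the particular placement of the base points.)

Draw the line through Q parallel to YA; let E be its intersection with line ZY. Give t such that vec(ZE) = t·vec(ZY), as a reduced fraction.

Set Y = (0, 0), W = (1, 0), A = (0, 1), C = (1, -2); any affine frame gives the same invariant.
1. Z lies on line AC with AZ:ZC = 1:(-5) ⇒ Z = (-1/4, 7/4)
2. Q lies on line AC with AQ:QC = 4:5 ⇒ Q = (4/9, -1/3)
through Q parallel to YA: direction (0, 1); meets ZY at E = (4/9, -28/9)
E = Z + t·(Y−Z) with t = 25/9

t = 25/9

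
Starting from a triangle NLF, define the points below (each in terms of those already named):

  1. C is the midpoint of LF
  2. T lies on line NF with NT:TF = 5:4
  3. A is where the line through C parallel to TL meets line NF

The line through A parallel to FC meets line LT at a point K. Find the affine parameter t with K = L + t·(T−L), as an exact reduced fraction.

t = 1/2

Assign N = (0, 0), L = (1, 0), F = (0, 1) — the answer is frame-independent, so this choice is without loss of generality.
1. C is the midpoint of LF ⇒ C = (1/2, 1/2)
2. T lies on line NF with NT:TF = 5:4 ⇒ T = (0, 5/9)
3. A is where the line through C parallel to TL meets line NF ⇒ A = (0, 7/9)
through A parallel to FC: direction (1/2, -1/2); meets LT at K = (1/2, 5/18)
K = L + t·(T−L) with t = 1/2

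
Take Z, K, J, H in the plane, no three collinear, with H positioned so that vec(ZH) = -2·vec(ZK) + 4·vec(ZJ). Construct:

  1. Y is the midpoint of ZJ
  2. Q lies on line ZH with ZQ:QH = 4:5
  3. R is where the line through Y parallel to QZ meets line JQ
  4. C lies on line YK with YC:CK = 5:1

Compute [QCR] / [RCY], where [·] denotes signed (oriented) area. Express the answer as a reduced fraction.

Choose coordinates Z = (0, 0), K = (1, 0), J = (0, 1), H = (-2, 4).
1. Y is the midpoint of ZJ ⇒ Y = (0, 1/2)
2. Q lies on line ZH with ZQ:QH = 4:5 ⇒ Q = (-8/9, 16/9)
3. R is where the line through Y parallel to QZ meets line JQ ⇒ R = (-4/9, 25/18)
4. C lies on line YK with YC:CK = 5:1 ⇒ C = (5/6, 1/12)
2·[QCR] = 1/12, 2·[RCY] = -5/9
[QCR]:[RCY] = 1/12:-5/9 = -3/20

[QCR]:[RCY] = -3/20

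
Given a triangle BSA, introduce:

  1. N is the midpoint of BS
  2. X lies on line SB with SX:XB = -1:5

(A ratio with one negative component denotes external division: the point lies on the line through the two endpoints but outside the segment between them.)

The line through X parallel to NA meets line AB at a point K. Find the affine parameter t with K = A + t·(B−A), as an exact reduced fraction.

Assign B = (0, 0), S = (1, 0), A = (0, 1) — the answer is frame-independent, so this choice is without loss of generality.
1. N is the midpoint of BS ⇒ N = (1/2, 0)
2. X lies on line SB with SX:XB = -1:5 ⇒ X = (5/4, 0)
through X parallel to NA: direction (-1/2, 1); meets AB at K = (0, 5/2)
K = A + t·(B−A) with t = -3/2

t = -3/2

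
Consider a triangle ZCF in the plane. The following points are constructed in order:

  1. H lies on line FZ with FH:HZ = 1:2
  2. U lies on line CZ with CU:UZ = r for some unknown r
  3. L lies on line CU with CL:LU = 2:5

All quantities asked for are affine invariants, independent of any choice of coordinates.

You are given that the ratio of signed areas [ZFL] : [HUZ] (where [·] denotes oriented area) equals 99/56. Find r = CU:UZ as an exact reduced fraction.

r = 1/4

Choose coordinates Z = (0, 0), C = (1, 0), F = (0, 1).
1. H lies on line FZ with FH:HZ = 1:2 ⇒ H = (0, 2/3)
2. With CU:UZ = r, write λ = r/(r+1) so U = C + λ·(Z−C); U is affine-linear in λ
3. L lies on line CU with CL:LU = 2:5 ⇒ L is an affine combination of earlier points and hence also affine-linear in λ
Every point depending on U is an affine combination of U and λ-independent points, so each such coordinate is linear in λ; the λ² term in each signed area is a multiple of (Z−C)×(Z−C) = 0, so 2·[ZFL] and 2·[HUZ] are each linear in λ. Evaluating at λ=0 and λ=1:
  2·[ZFL] = 2/7·λ − 1,   2·[HUZ] = 2/3·λ − 2/3
So [ZFL]:[HUZ] = (2/7·λ − 1) / (2/3·λ − 2/3). Setting this equal to 99/56:
  2/7·λ − 1 = 99/56·(2/3·λ − 2/3)  ⇒  λ = 1/5
Then r = λ/(1−λ) = (1/5)/(4/5) = 1/4. Check: with r = 1/4, U = (4/5, 0) and [ZFL]:[HUZ] = 99/56 as required.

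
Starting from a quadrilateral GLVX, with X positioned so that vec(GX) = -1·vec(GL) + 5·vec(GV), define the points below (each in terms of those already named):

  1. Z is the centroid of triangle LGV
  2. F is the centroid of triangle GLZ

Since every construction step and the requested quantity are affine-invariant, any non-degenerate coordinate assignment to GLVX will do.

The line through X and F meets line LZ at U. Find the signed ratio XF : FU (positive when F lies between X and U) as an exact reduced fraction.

XF:FU = -25

Work in coordinates with G = (0, 0), L = (1, 0), V = (0, 1), X = (-1, 5).
1. Z is the centroid of triangle LGV ⇒ Z = (1/3, 1/3)
2. F is the centroid of triangle GLZ ⇒ F = (4/9, 1/9)
line XF meets LZ at U = (29/75, 23/75)
F = X + t·(U−X) with t = 25/24, so XF:FU = 25/24:-1/24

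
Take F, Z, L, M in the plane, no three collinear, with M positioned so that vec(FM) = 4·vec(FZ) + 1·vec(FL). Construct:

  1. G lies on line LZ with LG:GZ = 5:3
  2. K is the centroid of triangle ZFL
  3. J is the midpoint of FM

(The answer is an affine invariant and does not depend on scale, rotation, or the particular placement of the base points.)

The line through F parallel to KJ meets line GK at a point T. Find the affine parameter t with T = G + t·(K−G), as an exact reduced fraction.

t = 25

Set F = (0, 0), Z = (1, 0), L = (0, 1), M = (4, 1); any affine frame gives the same invariant.
1. G lies on line LZ with LG:GZ = 5:3 ⇒ G = (5/8, 3/8)
2. K is the centroid of triangle ZFL ⇒ K = (1/3, 1/3)
3. J is the midpoint of FM ⇒ J = (2, 1/2)
through F parallel to KJ: direction (5/3, 1/6); meets GK at T = (-20/3, -2/3)
T = G + t·(K−G) with t = 25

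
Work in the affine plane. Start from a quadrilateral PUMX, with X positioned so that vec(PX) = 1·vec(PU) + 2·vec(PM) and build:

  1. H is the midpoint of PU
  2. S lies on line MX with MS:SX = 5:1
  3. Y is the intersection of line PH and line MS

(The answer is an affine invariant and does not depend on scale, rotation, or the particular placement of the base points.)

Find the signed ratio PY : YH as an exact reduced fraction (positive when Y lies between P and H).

PY:YH = -2/3

Work in coordinates with P = (0, 0), U = (1, 0), M = (0, 1), X = (1, 2).
1. H is the midpoint of PU ⇒ H = (1/2, 0)
2. S lies on line MX with MS:SX = 5:1 ⇒ S = (5/6, 11/6)
3. Y is the intersection of line PH and line MS ⇒ Y = (-1, 0)
Y = P + t·(H−P) with t = -2, so PY:YH = t:(1−t) = -2:3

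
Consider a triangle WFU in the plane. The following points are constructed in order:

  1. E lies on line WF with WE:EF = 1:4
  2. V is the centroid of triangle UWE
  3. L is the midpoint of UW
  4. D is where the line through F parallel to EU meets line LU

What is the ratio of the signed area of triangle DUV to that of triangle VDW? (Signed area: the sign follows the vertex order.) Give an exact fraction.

Set W = (0, 0), F = (1, 0), U = (0, 1); any affine frame gives the same invariant.
1. E lies on line WF with WE:EF = 1:4 ⇒ E = (1/5, 0)
2. V is the centroid of triangle UWE ⇒ V = (1/15, 1/3)
3. L is the midpoint of UW ⇒ L = (0, 1/2)
4. D is where the line through F parallel to EU meets line LU ⇒ D = (0, 5)
2·[DUV] = 4/15, 2·[VDW] = 1/3
[DUV]:[VDW] = 4/15:1/3 = 4/5

[DUV]:[VDW] = 4/5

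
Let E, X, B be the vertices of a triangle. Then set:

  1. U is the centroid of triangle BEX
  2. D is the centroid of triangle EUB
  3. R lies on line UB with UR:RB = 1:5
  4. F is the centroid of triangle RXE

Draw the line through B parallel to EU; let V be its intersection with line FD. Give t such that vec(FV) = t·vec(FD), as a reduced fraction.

t = 23/11

Assign E = (0, 0), X = (1, 0), B = (0, 1) — the answer is frame-independent, so this choice is without loss of generality.
1. U is the centroid of triangle BEX ⇒ U = (1/3, 1/3)
2. D is the centroid of triangle EUB ⇒ D = (1/9, 4/9)
3. R lies on line UB with UR:RB = 1:5 ⇒ R = (5/18, 4/9)
4. F is the centroid of triangle RXE ⇒ F = (23/54, 4/27)
through B parallel to EU: direction (1/3, 1/3); meets FD at V = (-23/99, 76/99)
V = F + t·(D−F) with t = 23/11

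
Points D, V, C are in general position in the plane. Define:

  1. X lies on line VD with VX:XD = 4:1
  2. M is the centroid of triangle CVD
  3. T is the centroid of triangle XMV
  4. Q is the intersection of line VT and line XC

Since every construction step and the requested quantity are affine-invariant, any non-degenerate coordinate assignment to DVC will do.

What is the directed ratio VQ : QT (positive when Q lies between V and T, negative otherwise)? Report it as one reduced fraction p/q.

Work in coordinates with D = (0, 0), V = (1, 0), C = (0, 1).
1. X lies on line VD with VX:XD = 4:1 ⇒ X = (1/5, 0)
2. M is the centroid of triangle CVD ⇒ M = (1/3, 1/3)
3. T is the centroid of triangle XMV ⇒ T = (23/45, 1/9)
4. Q is the intersection of line VT and line XC ⇒ Q = (17/105, 4/21)
Q = V + t·(T−V) with t = 12/7, so VQ:QT = t:(1−t) = 12/7:-5/7

VQ:QT = -12/5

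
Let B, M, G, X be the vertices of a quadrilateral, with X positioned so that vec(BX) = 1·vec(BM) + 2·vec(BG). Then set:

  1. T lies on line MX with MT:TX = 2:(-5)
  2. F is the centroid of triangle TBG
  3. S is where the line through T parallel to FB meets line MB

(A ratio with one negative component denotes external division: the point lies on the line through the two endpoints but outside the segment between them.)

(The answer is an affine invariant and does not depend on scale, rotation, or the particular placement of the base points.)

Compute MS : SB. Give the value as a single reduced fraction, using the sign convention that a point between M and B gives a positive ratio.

MS:SB = -4/3

Set B = (0, 0), M = (1, 0), G = (0, 1), X = (1, 2); any affine frame gives the same invariant.
1. T lies on line MX with MT:TX = 2:(-5) ⇒ T = (1, -4/3)
2. F is the centroid of triangle TBG ⇒ F = (1/3, -1/9)
3. S is where the line through T parallel to FB meets line MB ⇒ S = (-3, 0)
S = M + t·(B−M) with t = 4, so MS:SB = t:(1−t) = 4:-3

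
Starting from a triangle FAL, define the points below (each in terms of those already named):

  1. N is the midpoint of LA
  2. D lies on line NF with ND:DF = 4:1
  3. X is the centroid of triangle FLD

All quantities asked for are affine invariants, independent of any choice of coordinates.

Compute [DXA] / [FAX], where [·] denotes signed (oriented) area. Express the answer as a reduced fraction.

Work in coordinates with F = (0, 0), A = (1, 0), L = (0, 1).
1. N is the midpoint of LA ⇒ N = (1/2, 1/2)
2. D lies on line NF with ND:DF = 4:1 ⇒ D = (1/10, 1/10)
3. X is the centroid of triangle FLD ⇒ X = (1/30, 11/30)
2·[DXA] = -7/30, 2·[FAX] = 11/30
[DXA]:[FAX] = -7/30:11/30 = -7/11

[DXA]:[FAX] = -7/11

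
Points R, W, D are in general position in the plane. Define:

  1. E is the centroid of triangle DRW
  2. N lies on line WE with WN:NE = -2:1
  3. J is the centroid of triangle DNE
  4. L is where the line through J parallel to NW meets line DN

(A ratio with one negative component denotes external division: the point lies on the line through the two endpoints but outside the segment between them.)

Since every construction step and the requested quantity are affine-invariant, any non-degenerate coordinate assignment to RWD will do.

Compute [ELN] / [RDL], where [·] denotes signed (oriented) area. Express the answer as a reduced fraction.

[ELN]:[RDL] = 1/2

Assign R = (0, 0), W = (1, 0), D = (0, 1) — the answer is frame-independent, so this choice is without loss of generality.
1. E is the centroid of triangle DRW ⇒ E = (1/3, 1/3)
2. N lies on line WE with WN:NE = -2:1 ⇒ N = (-1/3, 2/3)
3. J is the centroid of triangle DNE ⇒ J = (0, 2/3)
4. L is where the line through J parallel to NW meets line DN ⇒ L = (-2/9, 7/9)
2·[ELN] = 1/9, 2·[RDL] = 2/9
[ELN]:[RDL] = 1/9:2/9 = 1/2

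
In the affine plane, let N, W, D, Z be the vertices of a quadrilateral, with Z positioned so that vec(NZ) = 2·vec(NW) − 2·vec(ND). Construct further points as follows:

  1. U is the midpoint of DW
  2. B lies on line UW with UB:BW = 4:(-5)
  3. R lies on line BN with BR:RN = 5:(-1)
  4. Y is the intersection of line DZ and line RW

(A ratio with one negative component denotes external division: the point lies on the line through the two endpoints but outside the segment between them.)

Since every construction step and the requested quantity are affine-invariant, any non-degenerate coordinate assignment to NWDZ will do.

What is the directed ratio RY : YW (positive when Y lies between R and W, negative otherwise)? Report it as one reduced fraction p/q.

RY:YW = 17/8

Choose coordinates N = (0, 0), W = (1, 0), D = (0, 1), Z = (2, -2).
1. U is the midpoint of DW ⇒ U = (1/2, 1/2)
2. B lies on line UW with UB:BW = 4:(-5) ⇒ B = (-3/2, 5/2)
3. R lies on line BN with BR:RN = 5:(-1) ⇒ R = (3/8, -5/8)
4. Y is the intersection of line DZ and line RW ⇒ Y = (4/5, -1/5)
Y = R + t·(W−R) with t = 17/25, so RY:YW = t:(1−t) = 17/25:8/25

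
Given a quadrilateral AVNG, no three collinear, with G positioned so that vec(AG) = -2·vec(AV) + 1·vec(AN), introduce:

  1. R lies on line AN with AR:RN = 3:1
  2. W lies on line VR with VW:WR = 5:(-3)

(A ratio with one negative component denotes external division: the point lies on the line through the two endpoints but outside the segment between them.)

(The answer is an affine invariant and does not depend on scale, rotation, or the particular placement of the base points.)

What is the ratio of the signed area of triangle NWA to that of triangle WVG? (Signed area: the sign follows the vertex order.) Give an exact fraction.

Choose coordinates A = (0, 0), V = (1, 0), N = (0, 1), G = (-2, 1).
1. R lies on line AN with AR:RN = 3:1 ⇒ R = (0, 3/4)
2. W lies on line VR with VW:WR = 5:(-3) ⇒ W = (-3/2, 15/8)
2·[NWA] = 3/2, 2·[WVG] = -25/8
[NWA]:[WVG] = 3/2:-25/8 = -12/25

[NWA]:[WVG] = -12/25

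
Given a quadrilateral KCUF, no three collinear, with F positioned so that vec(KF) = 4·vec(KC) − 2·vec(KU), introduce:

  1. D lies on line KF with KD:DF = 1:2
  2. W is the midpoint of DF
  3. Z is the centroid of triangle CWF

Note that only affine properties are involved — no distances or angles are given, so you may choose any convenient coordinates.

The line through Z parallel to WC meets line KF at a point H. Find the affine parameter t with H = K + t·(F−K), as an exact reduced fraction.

Choose coordinates K = (0, 0), C = (1, 0), U = (0, 1), F = (4, -2).
1. D lies on line KF with KD:DF = 1:2 ⇒ D = (4/3, -2/3)
2. W is the midpoint of DF ⇒ W = (8/3, -4/3)
3. Z is the centroid of triangle CWF ⇒ Z = (23/9, -10/9)
through Z parallel to WC: direction (-5/3, 4/3); meets KF at H = (28/9, -14/9)
H = K + t·(F−K) with t = 7/9

t = 7/9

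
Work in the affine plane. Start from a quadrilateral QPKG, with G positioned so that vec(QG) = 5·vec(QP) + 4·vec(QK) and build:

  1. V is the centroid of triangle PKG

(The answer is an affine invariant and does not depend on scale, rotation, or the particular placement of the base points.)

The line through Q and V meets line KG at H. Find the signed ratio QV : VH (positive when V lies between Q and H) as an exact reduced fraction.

Set Q = (0, 0), P = (1, 0), K = (0, 1), G = (5, 4); any affine frame gives the same invariant.
1. V is the centroid of triangle PKG ⇒ V = (2, 5/3)
line QV meets KG at H = (30/7, 25/7)
V = Q + t·(H−Q) with t = 7/15, so QV:VH = 7/15:8/15

QV:VH = 7/8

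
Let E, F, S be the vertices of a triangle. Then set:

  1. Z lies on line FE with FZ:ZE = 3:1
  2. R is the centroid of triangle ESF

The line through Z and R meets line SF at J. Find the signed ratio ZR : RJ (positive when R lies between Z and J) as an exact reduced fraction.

ZR:RJ = 5/4

Assign E = (0, 0), F = (1, 0), S = (0, 1) — the answer is frame-independent, so this choice is without loss of generality.
1. Z lies on line FE with FZ:ZE = 3:1 ⇒ Z = (1/4, 0)
2. R is the centroid of triangle ESF ⇒ R = (1/3, 1/3)
line ZR meets SF at J = (2/5, 3/5)
R = Z + t·(J−Z) with t = 5/9, so ZR:RJ = 5/9:4/9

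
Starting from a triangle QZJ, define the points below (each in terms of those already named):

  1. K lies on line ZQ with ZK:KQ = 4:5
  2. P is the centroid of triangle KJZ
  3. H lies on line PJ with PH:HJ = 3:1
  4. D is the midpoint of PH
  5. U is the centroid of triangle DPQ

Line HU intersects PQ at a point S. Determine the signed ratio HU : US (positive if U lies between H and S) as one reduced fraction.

HU:US = 5

Assign Q = (0, 0), Z = (1, 0), J = (0, 1) — the answer is frame-independent, so this choice is without loss of generality.
1. K lies on line ZQ with ZK:KQ = 4:5 ⇒ K = (5/9, 0)
2. P is the centroid of triangle KJZ ⇒ P = (14/27, 1/3)
3. H lies on line PJ with PH:HJ = 3:1 ⇒ H = (7/54, 5/6)
4. D is the midpoint of PH ⇒ D = (35/108, 7/12)
5. U is the centroid of triangle DPQ ⇒ U = (91/324, 11/36)
line HU meets PQ at S = (14/45, 1/5)
U = H + t·(S−H) with t = 5/6, so HU:US = 5/6:1/6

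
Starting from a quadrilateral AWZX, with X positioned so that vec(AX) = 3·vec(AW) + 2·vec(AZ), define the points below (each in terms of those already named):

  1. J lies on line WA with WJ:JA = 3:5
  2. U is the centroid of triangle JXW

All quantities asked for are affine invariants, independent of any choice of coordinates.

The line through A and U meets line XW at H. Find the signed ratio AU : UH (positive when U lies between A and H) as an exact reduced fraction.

AU:UH = 7

Choose coordinates A = (0, 0), W = (1, 0), Z = (0, 1), X = (3, 2).
1. J lies on line WA with WJ:JA = 3:5 ⇒ J = (5/8, 0)
2. U is the centroid of triangle JXW ⇒ U = (37/24, 2/3)
line AU meets XW at H = (37/21, 16/21)
U = A + t·(H−A) with t = 7/8, so AU:UH = 7/8:1/8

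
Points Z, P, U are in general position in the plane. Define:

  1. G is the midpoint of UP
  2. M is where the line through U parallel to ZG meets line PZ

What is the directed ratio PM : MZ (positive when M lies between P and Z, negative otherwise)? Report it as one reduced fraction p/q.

PM:MZ = -2

Set Z = (0, 0), P = (1, 0), U = (0, 1); any affine frame gives the same invariant.
1. G is the midpoint of UP ⇒ G = (1/2, 1/2)
2. M is where the line through U parallel to ZG meets line PZ ⇒ M = (-1, 0)
M = P + t·(Z−P) with t = 2, so PM:MZ = t:(1−t) = 2:-1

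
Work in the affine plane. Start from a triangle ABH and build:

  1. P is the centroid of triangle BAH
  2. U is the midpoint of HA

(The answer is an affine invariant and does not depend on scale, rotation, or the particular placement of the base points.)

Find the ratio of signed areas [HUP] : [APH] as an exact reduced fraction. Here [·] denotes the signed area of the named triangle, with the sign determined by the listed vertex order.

[HUP]:[APH] = 1/2

Choose coordinates A = (0, 0), B = (1, 0), H = (0, 1).
1. P is the centroid of triangle BAH ⇒ P = (1/3, 1/3)
2. U is the midpoint of HA ⇒ U = (0, 1/2)
2·[HUP] = 1/6, 2·[APH] = 1/3
[HUP]:[APH] = 1/6:1/3 = 1/2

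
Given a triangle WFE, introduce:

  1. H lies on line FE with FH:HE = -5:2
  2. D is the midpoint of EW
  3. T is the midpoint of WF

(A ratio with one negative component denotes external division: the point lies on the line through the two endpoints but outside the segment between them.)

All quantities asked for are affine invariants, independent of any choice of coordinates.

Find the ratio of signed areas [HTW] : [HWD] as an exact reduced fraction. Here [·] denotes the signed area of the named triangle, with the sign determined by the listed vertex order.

[HTW]:[HWD] = -5/2

Choose coordinates W = (0, 0), F = (1, 0), E = (0, 1).
1. H lies on line FE with FH:HE = -5:2 ⇒ H = (-2/3, 5/3)
2. D is the midpoint of EW ⇒ D = (0, 1/2)
3. T is the midpoint of WF ⇒ T = (1/2, 0)
2·[HTW] = -5/6, 2·[HWD] = 1/3
[HTW]:[HWD] = -5/6:1/3 = -5/2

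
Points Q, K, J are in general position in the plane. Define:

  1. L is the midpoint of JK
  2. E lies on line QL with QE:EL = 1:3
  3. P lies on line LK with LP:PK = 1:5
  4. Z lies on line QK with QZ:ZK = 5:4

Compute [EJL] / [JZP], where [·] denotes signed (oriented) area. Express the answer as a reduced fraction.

[EJL]:[JZP] = -81/56

Set Q = (0, 0), K = (1, 0), J = (0, 1); any affine frame gives the same invariant.
1. L is the midpoint of JK ⇒ L = (1/2, 1/2)
2. E lies on line QL with QE:EL = 1:3 ⇒ E = (1/8, 1/8)
3. P lies on line LK with LP:PK = 1:5 ⇒ P = (7/12, 5/12)
4. Z lies on line QK with QZ:ZK = 5:4 ⇒ Z = (5/9, 0)
2·[EJL] = -3/8, 2·[JZP] = 7/27
[EJL]:[JZP] = -3/8:7/27 = -81/56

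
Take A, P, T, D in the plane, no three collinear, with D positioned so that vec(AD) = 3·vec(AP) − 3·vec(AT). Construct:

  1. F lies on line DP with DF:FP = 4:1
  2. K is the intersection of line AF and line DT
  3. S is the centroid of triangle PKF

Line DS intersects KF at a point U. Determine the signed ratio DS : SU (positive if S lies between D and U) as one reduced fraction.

DS:SU = -13

Assign A = (0, 0), P = (1, 0), T = (0, 1), D = (3, -3) — the answer is frame-independent, so this choice is without loss of generality.
1. F lies on line DP with DF:FP = 4:1 ⇒ F = (7/5, -3/5)
2. K is the intersection of line AF and line DT ⇒ K = (21/19, -9/19)
3. S is the centroid of triangle PKF ⇒ S = (111/95, -34/95)
line DS meets KF at U = (1617/1235, -693/1235)
S = D + t·(U−D) with t = 13/12, so DS:SU = 13/12:-1/12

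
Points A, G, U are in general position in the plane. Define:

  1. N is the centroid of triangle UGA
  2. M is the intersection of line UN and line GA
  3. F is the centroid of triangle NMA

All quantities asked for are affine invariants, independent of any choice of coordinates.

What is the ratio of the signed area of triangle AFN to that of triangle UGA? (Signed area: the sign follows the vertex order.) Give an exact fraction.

[AFN]:[UGA] = -1/18

Work in coordinates with A = (0, 0), G = (1, 0), U = (0, 1).
1. N is the centroid of triangle UGA ⇒ N = (1/3, 1/3)
2. M is the intersection of line UN and line GA ⇒ M = (1/2, 0)
3. F is the centroid of triangle NMA ⇒ F = (5/18, 1/9)
2·[AFN] = 1/18, 2·[UGA] = -1
[AFN]:[UGA] = 1/18:-1 = -1/18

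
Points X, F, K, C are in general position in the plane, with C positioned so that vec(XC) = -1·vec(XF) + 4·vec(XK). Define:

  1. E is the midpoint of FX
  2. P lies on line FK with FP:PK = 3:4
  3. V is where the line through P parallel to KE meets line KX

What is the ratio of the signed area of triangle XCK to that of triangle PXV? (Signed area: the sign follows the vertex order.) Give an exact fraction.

[XCK]:[PXV] = 49/44

Choose coordinates X = (0, 0), F = (1, 0), K = (0, 1), C = (-1, 4).
1. E is the midpoint of FX ⇒ E = (1/2, 0)
2. P lies on line FK with FP:PK = 3:4 ⇒ P = (4/7, 3/7)
3. V is where the line through P parallel to KE meets line KX ⇒ V = (0, 11/7)
2·[XCK] = -1, 2·[PXV] = -44/49
[XCK]:[PXV] = -1:-44/49 = 49/44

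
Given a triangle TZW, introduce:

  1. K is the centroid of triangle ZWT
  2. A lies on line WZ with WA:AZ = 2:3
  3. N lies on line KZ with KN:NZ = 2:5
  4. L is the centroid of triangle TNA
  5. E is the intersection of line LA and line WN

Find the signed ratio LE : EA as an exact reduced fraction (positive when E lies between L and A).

Assign T = (0, 0), Z = (1, 0), W = (0, 1) — the answer is frame-independent, so this choice is without loss of generality.
1. K is the centroid of triangle ZWT ⇒ K = (1/3, 1/3)
2. A lies on line WZ with WA:AZ = 2:3 ⇒ A = (2/5, 3/5)
3. N lies on line KZ with KN:NZ = 2:5 ⇒ N = (11/21, 5/21)
4. L is the centroid of triangle TNA ⇒ L = (97/315, 88/315)
5. E is the intersection of line LA and line WN ⇒ E = (572/1575, 743/1575)
E = L + t·(A−L) with t = 3/5, so LE:EA = t:(1−t) = 3/5:2/5

LE:EA = 3/2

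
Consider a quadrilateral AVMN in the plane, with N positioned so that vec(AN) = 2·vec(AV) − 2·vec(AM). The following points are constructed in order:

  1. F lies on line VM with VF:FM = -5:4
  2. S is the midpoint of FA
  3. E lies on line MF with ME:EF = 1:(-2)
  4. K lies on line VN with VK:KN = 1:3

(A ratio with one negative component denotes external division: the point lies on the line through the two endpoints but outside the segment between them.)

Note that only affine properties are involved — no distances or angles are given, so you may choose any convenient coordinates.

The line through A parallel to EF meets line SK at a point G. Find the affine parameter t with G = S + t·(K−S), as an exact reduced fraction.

Choose coordinates A = (0, 0), V = (1, 0), M = (0, 1), N = (2, -2).
1. F lies on line VM with VF:FM = -5:4 ⇒ F = (-4, 5)
2. S is the midpoint of FA ⇒ S = (-2, 5/2)
3. E lies on line MF with ME:EF = 1:(-2) ⇒ E = (4, -3)
4. K lies on line VN with VK:KN = 1:3 ⇒ K = (5/4, -1/2)
through A parallel to EF: direction (-8, 8); meets SK at G = (-17/2, 17/2)
G = S + t·(K−S) with t = -2

t = -2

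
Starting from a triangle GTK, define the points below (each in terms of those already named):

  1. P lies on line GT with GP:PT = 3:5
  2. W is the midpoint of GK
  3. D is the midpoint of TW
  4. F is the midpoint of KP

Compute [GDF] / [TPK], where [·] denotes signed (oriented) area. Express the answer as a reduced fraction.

[GDF]:[TPK] = -13/40

Work in coordinates with G = (0, 0), T = (1, 0), K = (0, 1).
1. P lies on line GT with GP:PT = 3:5 ⇒ P = (3/8, 0)
2. W is the midpoint of GK ⇒ W = (0, 1/2)
3. D is the midpoint of TW ⇒ D = (1/2, 1/4)
4. F is the midpoint of KP ⇒ F = (3/16, 1/2)
2·[GDF] = 13/64, 2·[TPK] = -5/8
[GDF]:[TPK] = 13/64:-5/8 = -13/40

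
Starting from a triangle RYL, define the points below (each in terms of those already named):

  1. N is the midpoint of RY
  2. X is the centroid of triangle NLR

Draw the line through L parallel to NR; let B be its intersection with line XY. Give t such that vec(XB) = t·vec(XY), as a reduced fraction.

Choose coordinates R = (0, 0), Y = (1, 0), L = (0, 1).
1. N is the midpoint of RY ⇒ N = (1/2, 0)
2. X is the centroid of triangle NLR ⇒ X = (1/6, 1/3)
through L parallel to NR: direction (-1/2, 0); meets XY at B = (-3/2, 1)
B = X + t·(Y−X) with t = -2

t = -2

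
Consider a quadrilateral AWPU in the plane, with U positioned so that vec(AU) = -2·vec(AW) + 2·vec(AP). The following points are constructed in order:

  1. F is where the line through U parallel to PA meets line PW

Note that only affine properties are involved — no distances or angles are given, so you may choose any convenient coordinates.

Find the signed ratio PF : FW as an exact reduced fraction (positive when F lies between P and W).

PF:FW = -2/3

Set A = (0, 0), W = (1, 0), P = (0, 1), U = (-2, 2); any affine frame gives the same invariant.
1. F is where the line through U parallel to PA meets line PW ⇒ F = (-2, 3)
F = P + t·(W−P) with t = -2, so PF:FW = t:(1−t) = -2:3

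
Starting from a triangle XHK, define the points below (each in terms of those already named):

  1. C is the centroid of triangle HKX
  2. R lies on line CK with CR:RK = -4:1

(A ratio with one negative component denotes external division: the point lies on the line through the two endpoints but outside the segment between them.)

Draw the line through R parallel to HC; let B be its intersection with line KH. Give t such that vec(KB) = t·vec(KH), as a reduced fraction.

Assign X = (0, 0), H = (1, 0), K = (0, 1) — the answer is frame-independent, so this choice is without loss of generality.
1. C is the centroid of triangle HKX ⇒ C = (1/3, 1/3)
2. R lies on line CK with CR:RK = -4:1 ⇒ R = (-1/9, 11/9)
through R parallel to HC: direction (-2/3, 1/3); meets KH at B = (-1/3, 4/3)
B = K + t·(H−K) with t = -1/3

t = -1/3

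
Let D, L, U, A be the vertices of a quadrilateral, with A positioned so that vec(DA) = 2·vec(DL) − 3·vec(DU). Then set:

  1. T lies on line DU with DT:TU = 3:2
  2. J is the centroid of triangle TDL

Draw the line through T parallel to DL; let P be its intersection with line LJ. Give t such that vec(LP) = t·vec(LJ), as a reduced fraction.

Set D = (0, 0), L = (1, 0), U = (0, 1), A = (2, -3); any affine frame gives the same invariant.
1. T lies on line DU with DT:TU = 3:2 ⇒ T = (0, 3/5)
2. J is the centroid of triangle TDL ⇒ J = (1/3, 1/5)
through T parallel to DL: direction (1, 0); meets LJ at P = (-1, 3/5)
P = L + t·(J−L) with t = 3

t = 3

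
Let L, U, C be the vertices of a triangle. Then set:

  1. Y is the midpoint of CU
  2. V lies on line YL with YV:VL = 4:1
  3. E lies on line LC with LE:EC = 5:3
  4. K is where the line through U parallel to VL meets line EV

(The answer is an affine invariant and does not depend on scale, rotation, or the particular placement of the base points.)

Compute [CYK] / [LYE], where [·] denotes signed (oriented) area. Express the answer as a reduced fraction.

[CYK]:[LYE] = -296/125

Assign L = (0, 0), U = (1, 0), C = (0, 1) — the answer is frame-independent, so this choice is without loss of generality.
1. Y is the midpoint of CU ⇒ Y = (1/2, 1/2)
2. V lies on line YL with YV:VL = 4:1 ⇒ V = (1/10, 1/10)
3. E lies on line LC with LE:EC = 5:3 ⇒ E = (0, 5/8)
4. K is where the line through U parallel to VL meets line EV ⇒ K = (13/50, -37/50)
2·[CYK] = -37/50, 2·[LYE] = 5/16
[CYK]:[LYE] = -37/50:5/16 = -296/125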